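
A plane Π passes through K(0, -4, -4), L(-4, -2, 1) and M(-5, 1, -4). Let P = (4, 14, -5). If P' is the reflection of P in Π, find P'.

KL = (-4, 2, 5), KM = (-5, 5, 0); a normal to Π is KL × KM = (-25, -25, -10).
Using K: Π has equation -25x - 25y - 10z = 140.
λ = (n·P − d)/|n|² = (-400 − 140)/1350 = -2/5.
Reflection = P − 2λn = (4, 14, -5) − (-4/5)·(-25, -25, -10) = (-16, -6, -13).

(-16, -6, -13)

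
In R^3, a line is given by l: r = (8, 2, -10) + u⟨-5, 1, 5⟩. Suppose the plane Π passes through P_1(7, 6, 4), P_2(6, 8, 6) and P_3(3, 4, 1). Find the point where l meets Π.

(-2, 4, 0)

P_1P_2 = (-1, 2, 2), P_1P_3 = (-4, -2, -3); a normal to Π is P_1P_2 × P_1P_3 = (-2, -11, 10).
Using P_1: Π has equation -2x - 11y + 10z = -40.
Substitute r = (8, 2, -10) + t(-5, 1, 5) into the plane: -138 + 49t = -40, so t = 2.
Intersection: (8, 2, -10) + 2·(-5, 1, 5) = (-2, 4, 0).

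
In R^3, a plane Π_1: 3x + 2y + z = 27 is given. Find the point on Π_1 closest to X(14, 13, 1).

Foot = X − λn with λ = (n·X − d)/|n|² = (69 − 27)/14 = 3.
Foot = (14, 13, 1) − 3·(3, 2, 1) = (5, 7, -2).

(5, 7, -2)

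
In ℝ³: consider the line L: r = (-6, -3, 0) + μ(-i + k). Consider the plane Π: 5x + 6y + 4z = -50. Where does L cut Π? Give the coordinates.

(-8, -3, 2)

Substitute r = (-6, -3, 0) + t(-1, 0, 1) into the plane: -48 + (-1)t = -50, so t = 2.
Intersection: (-6, -3, 0) + 2·(-1, 0, 1) = (-8, -3, 2).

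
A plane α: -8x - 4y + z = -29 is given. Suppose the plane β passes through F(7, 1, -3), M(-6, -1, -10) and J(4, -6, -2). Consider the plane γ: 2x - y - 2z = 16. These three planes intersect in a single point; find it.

FM = (-13, -2, -7), FJ = (-3, -7, 1); a normal to β is FM × FJ = (-51, 34, 85).
Using F: β has equation -51x + 34y + 85z = -578.
Solving the 3×3 linear system -8x - 4y + z = -29, -51x + 34y + 85z = -578, 2x - y - 2z = 16 (e.g. by elimination or Cramer's rule, determinant = -425) gives (3, 0, -5).

(3, 0, -5)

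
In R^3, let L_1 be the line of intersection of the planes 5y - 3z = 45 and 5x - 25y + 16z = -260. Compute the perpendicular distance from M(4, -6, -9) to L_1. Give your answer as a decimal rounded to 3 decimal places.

11.642

Direction of L_1: (0, 5, -3) × (5, -25, 16) = (5, -15, -25).
A point on L_1: solving the two plane equations with x = -6 gives (-6, 6, -5).
Taking (-6, 6, -5) on L_1 with direction v = (5, -15, -25): w = M − (-6, 6, -5) = (10, -12, -4), and w × v = (240, 230, -90).
Distance = |w × v| / |v| = √118600 / √875 ≈ 11.642.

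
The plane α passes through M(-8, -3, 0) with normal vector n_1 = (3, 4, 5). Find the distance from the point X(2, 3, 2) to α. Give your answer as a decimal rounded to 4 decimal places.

9.0510

α: n_1·r = n_1·M gives 3x + 4y + 5z = -36.
n·X − d = (3)·(2) + (4)·(3) + (5)·(2) − (-36) = 64; |n| = √50.
Distance = |64| / √50 = 64/√50 ≈ 9.0510.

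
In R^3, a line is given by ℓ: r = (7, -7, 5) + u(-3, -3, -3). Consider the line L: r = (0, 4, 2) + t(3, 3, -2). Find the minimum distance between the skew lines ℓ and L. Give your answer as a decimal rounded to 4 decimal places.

12.7279

Common perpendicular direction n = (-3, -3, -3) × (3, 3, -2) = (15, -15, 0).
With w = (0, 4, 2) − (7, -7, 5) = (-7, 11, -3), w · n = -270.
Distance = |w · n| / |n| = |-270| / √450 ≈ 12.7279.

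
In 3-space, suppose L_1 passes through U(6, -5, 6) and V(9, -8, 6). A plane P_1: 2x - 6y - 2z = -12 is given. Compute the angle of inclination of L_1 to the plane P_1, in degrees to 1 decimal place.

58.5

A direction vector for L_1 is V − U = (3, -3, 0).
sin θ = |n·v| / (|n||v|) = |24| / (√44 · √18) = 0.85280.
θ ≈ 58.5°.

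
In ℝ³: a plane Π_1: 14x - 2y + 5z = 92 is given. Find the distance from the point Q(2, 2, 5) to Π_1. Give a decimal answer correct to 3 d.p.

n·Q − d = (14)·(2) + (-2)·(2) + (5)·(5) − 92 = -43; |n| = √225.
Distance = |-43| / √225 = 43/√225 ≈ 2.867.

2.867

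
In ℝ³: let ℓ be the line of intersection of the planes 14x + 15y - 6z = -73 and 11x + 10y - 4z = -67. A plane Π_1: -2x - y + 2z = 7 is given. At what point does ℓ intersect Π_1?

(-11, 3, -6)

Direction of ℓ: (14, 15, -6) × (11, 10, -4) = (0, -10, -25).
A point on ℓ: solving the two plane equations with y = -5 gives (-11, -5, -26).
Substitute r = (-11, -5, -26) + t(0, -10, -25) into the plane: -25 + (-40)t = 7, so t = -4/5.
Intersection: (-11, -5, -26) + (-4/5)·(0, -10, -25) = (-11, 3, -6).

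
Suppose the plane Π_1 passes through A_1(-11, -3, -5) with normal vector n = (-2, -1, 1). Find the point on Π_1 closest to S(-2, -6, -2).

Π_1: n·r = n·A_1 gives -2x - y + z = 20.
Foot = S − λn with λ = (n·S − d)/|n|² = (8 − 20)/6 = -2.
Foot = (-2, -6, -2) − (-2)·(-2, -1, 1) = (-6, -8, 0).

(-6, -8, 0)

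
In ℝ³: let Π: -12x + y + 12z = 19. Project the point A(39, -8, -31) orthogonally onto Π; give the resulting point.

(3, -5, 5)

Foot = A − λn with λ = (n·A − d)/|n|² = (-848 − 19)/289 = -3.
Foot = (39, -8, -31) − (-3)·(-12, 1, 12) = (3, -5, 5).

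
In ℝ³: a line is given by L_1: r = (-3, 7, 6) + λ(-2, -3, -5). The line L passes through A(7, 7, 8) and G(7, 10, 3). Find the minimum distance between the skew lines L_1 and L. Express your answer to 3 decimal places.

8.948

A direction vector for L is G − A = (0, 3, -5).
Common perpendicular direction n = (-2, -3, -5) × (0, 3, -5) = (30, -10, -6).
With w = (7, 7, 8) − (-3, 7, 6) = (10, 0, 2), w · n = 288.
Distance = |w · n| / |n| = |288| / √1036 ≈ 8.948.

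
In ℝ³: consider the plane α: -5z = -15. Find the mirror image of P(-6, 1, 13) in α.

λ = (n·P − d)/|n|² = (-65 − (-15))/25 = -2.
Reflection = P − 2λn = (-6, 1, 13) − (-4)·(0, 0, -5) = (-6, 1, -7).

(-6, 1, -7)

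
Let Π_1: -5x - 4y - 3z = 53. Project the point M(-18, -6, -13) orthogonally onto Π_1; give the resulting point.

Foot = M − λn with λ = (n·M − d)/|n|² = (153 − 53)/50 = 2.
Foot = (-18, -6, -13) − 2·(-5, -4, -3) = (-8, 2, -7).

(-8, 2, -7)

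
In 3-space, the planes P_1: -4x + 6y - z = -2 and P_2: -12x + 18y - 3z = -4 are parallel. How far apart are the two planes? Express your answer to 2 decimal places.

0.09

Rescale P_2 by 1/3: -4x + 6y - z = -4/3. Then distance = |-2 − (-4/3)| / √53 ≈ 0.09.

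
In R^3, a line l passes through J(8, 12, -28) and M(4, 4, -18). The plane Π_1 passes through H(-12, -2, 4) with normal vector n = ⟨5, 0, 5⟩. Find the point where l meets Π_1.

(0, -4, -8)

A direction vector for l is M − J = (-4, -8, 10).
Π_1: n·r = n·H gives 5x + 5z = -40.
Substitute r = (8, 12, -28) + t(-4, -8, 10) into the plane: -100 + 30t = -40, so t = 2.
Intersection: (8, 12, -28) + 2·(-4, -8, 10) = (0, -4, -8).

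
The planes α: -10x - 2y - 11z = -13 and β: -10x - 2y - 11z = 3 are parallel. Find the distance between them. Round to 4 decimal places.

Same normal n = (-10, -2, -11) with |n| = √225; distance = |-13 − 3| / |n| = 16/√225 ≈ 1.0667.

1.0667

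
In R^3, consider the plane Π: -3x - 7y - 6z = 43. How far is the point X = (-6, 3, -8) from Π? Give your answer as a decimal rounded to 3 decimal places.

n·X − d = (-3)·(-6) + (-7)·(3) + (-6)·(-8) − 43 = 2; |n| = √94.
Distance = |2| / √94 = 2/√94 ≈ 0.206.

0.206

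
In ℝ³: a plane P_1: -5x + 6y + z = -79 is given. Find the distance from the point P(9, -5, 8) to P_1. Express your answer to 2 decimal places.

n·P − d = (-5)·(9) + (6)·(-5) + (1)·(8) − (-79) = 12; |n| = √62.
Distance = |12| / √62 = 12/√62 ≈ 1.52.

1.52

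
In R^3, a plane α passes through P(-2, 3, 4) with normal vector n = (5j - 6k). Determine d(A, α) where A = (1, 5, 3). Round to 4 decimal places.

2.0486

α: n·r = n·P gives 5y - 6z = -9.
n·A − d = (0)·(1) + (5)·(5) + (-6)·(3) − (-9) = 16; |n| = √61.
Distance = |16| / √61 = 16/√61 ≈ 2.0486.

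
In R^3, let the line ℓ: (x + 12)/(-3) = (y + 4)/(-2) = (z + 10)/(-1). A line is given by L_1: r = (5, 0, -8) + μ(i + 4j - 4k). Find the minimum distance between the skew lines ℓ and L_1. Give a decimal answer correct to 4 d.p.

6.4953

ℓ has direction (-3, -2, -1) through (-12, -4, -10).
Common perpendicular direction n = (-3, -2, -1) × (1, 4, -4) = (12, -13, -10).
With w = (5, 0, -8) − (-12, -4, -10) = (17, 4, 2), w · n = 132.
Distance = |w · n| / |n| = |132| / √413 ≈ 6.4953.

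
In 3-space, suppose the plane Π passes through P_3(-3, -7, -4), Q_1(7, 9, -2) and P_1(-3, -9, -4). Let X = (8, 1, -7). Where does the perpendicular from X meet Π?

(7, 1, -2)

P_3Q_1 = (10, 16, 2), P_3P_1 = (0, -2, 0); a normal to Π is P_3Q_1 × P_3P_1 = (4, 0, -20).
Using P_3: Π has equation 4x - 20z = 68.
Foot = X − λn with λ = (n·X − d)/|n|² = (172 − 68)/416 = 1/4.
Foot = (8, 1, -7) − (1/4)·(4, 0, -20) = (7, 1, -2).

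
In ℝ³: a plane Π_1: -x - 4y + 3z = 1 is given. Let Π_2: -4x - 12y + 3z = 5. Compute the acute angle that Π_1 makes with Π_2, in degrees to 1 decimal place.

23.0

cos θ = |n₁·n₂| / (|n₁||n₂|) = |61| / (√26 · √169).
θ = arccos(0.92024) ≈ 23.0°.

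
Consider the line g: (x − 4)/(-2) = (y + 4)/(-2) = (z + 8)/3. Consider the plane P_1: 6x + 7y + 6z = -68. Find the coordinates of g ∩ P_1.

g has direction (-2, -2, 3) through (4, -4, -8).
Substitute r = (4, -4, -8) + t(-2, -2, 3) into the plane: -52 + (-8)t = -68, so t = 2.
Intersection: (4, -4, -8) + 2·(-2, -2, 3) = (0, -8, -2).

(0, -8, -2)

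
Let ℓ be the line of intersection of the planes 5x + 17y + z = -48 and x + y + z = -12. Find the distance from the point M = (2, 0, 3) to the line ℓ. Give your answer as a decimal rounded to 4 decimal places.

11.4455

Direction of ℓ: (5, 17, 1) × (1, 1, 1) = (16, -4, -12).
A point on ℓ: solving the two plane equations with x = -5 gives (-5, -1, -6).
Taking (-5, -1, -6) on ℓ with direction v = (16, -4, -12): w = M − (-5, -1, -6) = (7, 1, 9), and w × v = (24, 228, -44).
Distance = |w × v| / |v| = √54496 / √416 ≈ 11.4455.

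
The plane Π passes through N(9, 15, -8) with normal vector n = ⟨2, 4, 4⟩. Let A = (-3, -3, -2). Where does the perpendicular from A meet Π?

(1, 5, 6)

Π: n·r = n·N gives 2x + 4y + 4z = 46.
Foot = A − λn with λ = (n·A − d)/|n|² = (-26 − 46)/36 = -2.
Foot = (-3, -3, -2) − (-2)·(2, 4, 4) = (1, 5, 6).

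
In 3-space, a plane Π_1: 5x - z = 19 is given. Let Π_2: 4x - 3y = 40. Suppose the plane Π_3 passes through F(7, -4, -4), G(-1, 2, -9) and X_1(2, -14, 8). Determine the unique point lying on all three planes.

(4, -8, 1)

FG = (-8, 6, -5), FX_1 = (-5, -10, 12); a normal to Π_3 is FG × FX_1 = (22, 121, 110).
Using F: Π_3 has equation 22x + 121y + 110z = -770.
Solving the 3×3 linear system 5x - z = 19, 4x - 3y = 40, 22x + 121y + 110z = -770 (e.g. by elimination or Cramer's rule, determinant = -2200) gives (4, -8, 1).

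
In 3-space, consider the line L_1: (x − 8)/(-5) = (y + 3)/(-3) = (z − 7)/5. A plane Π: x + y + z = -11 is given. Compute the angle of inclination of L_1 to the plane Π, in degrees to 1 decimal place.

13.0

L_1 has direction (-5, -3, 5) through (8, -3, 7).
sin θ = |n·v| / (|n||v|) = |-3| / (√3 · √59) = 0.22549.
θ ≈ 13.0°.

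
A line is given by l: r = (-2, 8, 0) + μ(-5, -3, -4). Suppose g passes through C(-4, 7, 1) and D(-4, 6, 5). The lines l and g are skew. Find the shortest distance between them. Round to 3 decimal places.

0.651

A direction vector for g is D − C = (0, -1, 4).
Common perpendicular direction n = (-5, -3, -4) × (0, -1, 4) = (-16, 20, 5).
With w = (-4, 7, 1) − (-2, 8, 0) = (-2, -1, 1), w · n = 17.
Distance = |w · n| / |n| = |17| / √681 ≈ 0.651.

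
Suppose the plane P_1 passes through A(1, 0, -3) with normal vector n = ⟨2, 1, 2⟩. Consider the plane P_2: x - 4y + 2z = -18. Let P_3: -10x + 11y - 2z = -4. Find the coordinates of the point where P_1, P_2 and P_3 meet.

P_1: n·r = n·A gives 2x + y + 2z = -4.
Solving the 3×3 linear system 2x + y + 2z = -4, x - 4y + 2z = -18, -10x + 11y - 2z = -4 (e.g. by elimination or Cramer's rule, determinant = -104) gives (4, 2, -7).

(4, 2, -7)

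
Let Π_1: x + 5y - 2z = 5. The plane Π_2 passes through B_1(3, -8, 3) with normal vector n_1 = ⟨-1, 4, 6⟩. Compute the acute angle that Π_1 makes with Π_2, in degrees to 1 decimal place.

Π_2: n_1·r = n_1·B_1 gives -x + 4y + 6z = -17.
cos θ = |n₁·n₂| / (|n₁||n₂|) = |7| / (√30 · √53).
θ = arccos(0.17555) ≈ 79.9°.

79.9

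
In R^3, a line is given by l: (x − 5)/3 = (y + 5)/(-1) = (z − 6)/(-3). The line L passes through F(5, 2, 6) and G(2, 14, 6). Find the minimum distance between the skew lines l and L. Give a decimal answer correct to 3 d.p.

l has direction (3, -1, -3) through (5, -5, 6).
A direction vector for L is G − F = (-3, 12, 0).
Common perpendicular direction n = (3, -1, -3) × (-3, 12, 0) = (36, 9, 33).
With w = (5, 2, 6) − (5, -5, 6) = (0, 7, 0), w · n = 63.
Distance = |w · n| / |n| = |63| / √2466 ≈ 1.269.

1.269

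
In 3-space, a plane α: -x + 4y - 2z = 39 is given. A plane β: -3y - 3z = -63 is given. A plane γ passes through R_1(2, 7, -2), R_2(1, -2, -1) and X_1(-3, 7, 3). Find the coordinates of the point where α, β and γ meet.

R_1R_2 = (-1, -9, 1), R_1X_1 = (-5, 0, 5); a normal to γ is R_1R_2 × R_1X_1 = (-45, 0, -45).
Using R_1: γ has equation -45x - 45z = 0.
Solving the 3×3 linear system -x + 4y - 2z = 39, -3y - 3z = -63, -45x - 45z = 0 (e.g. by elimination or Cramer's rule, determinant = 675) gives (-9, 12, 9).

(-9, 12, 9)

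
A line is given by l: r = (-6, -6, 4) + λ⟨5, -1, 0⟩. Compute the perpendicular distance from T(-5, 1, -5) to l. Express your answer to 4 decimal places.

Taking (-6, -6, 4) on l with direction v = (5, -1, 0): w = T − (-6, -6, 4) = (1, 7, -9), and w × v = (-9, -45, -36).
Distance = |w × v| / |v| = √3402 / √26 ≈ 11.4388.

11.4388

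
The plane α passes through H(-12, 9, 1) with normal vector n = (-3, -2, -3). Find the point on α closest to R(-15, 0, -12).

α: n·r = n·H gives -3x - 2y - 3z = 15.
Foot = R − λn with λ = (n·R − d)/|n|² = (81 − 15)/22 = 3.
Foot = (-15, 0, -12) − 3·(-3, -2, -3) = (-6, 6, -3).

(-6, 6, -3)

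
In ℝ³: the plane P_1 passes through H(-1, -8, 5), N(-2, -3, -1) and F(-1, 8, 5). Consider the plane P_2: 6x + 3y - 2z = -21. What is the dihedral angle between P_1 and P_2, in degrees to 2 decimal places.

HN = (-1, 5, -6), HF = (0, 16, 0); a normal to P_1 is HN × HF = (96, 0, -16).
Using H: P_1 has equation 96x - 16z = -176.
cos θ = |n₁·n₂| / (|n₁||n₂|) = |608| / (√9472 · √49).
θ = arccos(0.89245) ≈ 26.82°.

26.82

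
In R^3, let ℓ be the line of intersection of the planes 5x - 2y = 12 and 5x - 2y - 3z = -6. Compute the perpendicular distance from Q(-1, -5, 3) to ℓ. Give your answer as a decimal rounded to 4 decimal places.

3.2695

Direction of ℓ: (5, -2, 0) × (5, -2, -3) = (6, 15, 0).
A point on ℓ: solving the two plane equations with x = 0 gives (0, -6, 6).
Taking (0, -6, 6) on ℓ with direction v = (6, 15, 0): w = Q − (0, -6, 6) = (-1, 1, -3), and w × v = (45, -18, -21).
Distance = |w × v| / |v| = √2790 / √261 ≈ 3.2695.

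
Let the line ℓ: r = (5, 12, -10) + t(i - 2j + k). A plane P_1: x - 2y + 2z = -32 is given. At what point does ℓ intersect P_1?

Substitute r = (5, 12, -10) + t(1, -2, 1) into the plane: -39 + 7t = -32, so t = 1.
Intersection: (5, 12, -10) + 1·(1, -2, 1) = (6, 10, -9).

(6, 10, -9)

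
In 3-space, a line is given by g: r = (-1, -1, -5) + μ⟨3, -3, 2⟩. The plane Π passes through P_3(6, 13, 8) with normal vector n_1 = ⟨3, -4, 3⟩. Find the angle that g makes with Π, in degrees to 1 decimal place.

80.8

Π: n_1·r = n_1·P_3 gives 3x - 4y + 3z = -10.
sin θ = |n·v| / (|n||v|) = |27| / (√34 · √22) = 0.98722.
θ ≈ 80.8°.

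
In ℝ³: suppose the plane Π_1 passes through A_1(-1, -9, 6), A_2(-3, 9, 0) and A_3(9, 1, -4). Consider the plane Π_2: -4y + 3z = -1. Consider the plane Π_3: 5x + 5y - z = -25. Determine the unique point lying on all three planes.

A_1A_2 = (-2, 18, -6), A_1A_3 = (10, 10, -10); a normal to Π_1 is A_1A_2 × A_1A_3 = (-120, -80, -200).
Using A_1: Π_1 has equation -120x - 80y - 200z = -360.
Solving the 3×3 linear system -120x - 80y - 200z = -360, -4y + 3z = -1, 5x + 5y - z = -25 (e.g. by elimination or Cramer's rule, determinant = -3880) gives (-8, 4, 5).

(-8, 4, 5)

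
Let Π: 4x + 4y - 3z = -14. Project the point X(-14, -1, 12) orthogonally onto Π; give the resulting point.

Foot = X − λn with λ = (n·X − d)/|n|² = (-96 − (-14))/41 = -2.
Foot = (-14, -1, 12) − (-2)·(4, 4, -3) = (-6, 7, 6).

(-6, 7, 6)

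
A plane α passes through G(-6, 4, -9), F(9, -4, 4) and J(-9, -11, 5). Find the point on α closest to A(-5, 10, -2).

(-3, 4, -8)

GF = (15, -8, 13), GJ = (-3, -15, 14); a normal to α is GF × GJ = (83, -249, -249).
Using G: α has equation 83x - 249y - 249z = 747.
Foot = A − λn with λ = (n·A − d)/|n|² = (-2407 − 747)/130891 = -2/83.
Foot = (-5, 10, -2) − (-2/83)·(83, -249, -249) = (-3, 4, -8).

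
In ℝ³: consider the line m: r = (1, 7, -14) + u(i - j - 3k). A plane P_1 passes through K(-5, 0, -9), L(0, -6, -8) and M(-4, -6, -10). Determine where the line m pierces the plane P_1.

(-2, 10, -5)

KL = (5, -6, 1), KM = (1, -6, -1); a normal to P_1 is KL × KM = (12, 6, -24).
Using K: P_1 has equation 12x + 6y - 24z = 156.
Substitute r = (1, 7, -14) + t(1, -1, -3) into the plane: 390 + 78t = 156, so t = -3.
Intersection: (1, 7, -14) + (-3)·(1, -1, -3) = (-2, 10, -5).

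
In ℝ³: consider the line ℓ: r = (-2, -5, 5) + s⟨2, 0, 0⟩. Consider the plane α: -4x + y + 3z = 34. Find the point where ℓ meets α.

Substitute r = (-2, -5, 5) + t(2, 0, 0) into the plane: 18 + (-8)t = 34, so t = -2.
Intersection: (-2, -5, 5) + (-2)·(2, 0, 0) = (-6, -5, 5).

(-6, -5, 5)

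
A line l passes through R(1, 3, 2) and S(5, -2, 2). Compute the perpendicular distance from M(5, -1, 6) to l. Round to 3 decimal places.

4.048

A direction vector for l is S − R = (4, -5, 0).
Taking (1, 3, 2) on l with direction v = (4, -5, 0): w = M − (1, 3, 2) = (4, -4, 4), and w × v = (20, 16, -4).
Distance = |w × v| / |v| = √672 / √41 ≈ 4.048.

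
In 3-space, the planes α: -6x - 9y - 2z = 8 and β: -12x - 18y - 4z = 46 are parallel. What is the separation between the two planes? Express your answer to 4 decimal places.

Rescale β by 1/2: -6x - 9y - 2z = 23. Then distance = |8 − 23| / √121 ≈ 1.3636.

1.3636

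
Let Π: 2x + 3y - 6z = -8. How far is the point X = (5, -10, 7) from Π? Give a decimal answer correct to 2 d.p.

n·X − d = (2)·(5) + (3)·(-10) + (-6)·(7) − (-8) = -54; |n| = √49.
Distance = |-54| / √49 = 54/√49 ≈ 7.71.

7.71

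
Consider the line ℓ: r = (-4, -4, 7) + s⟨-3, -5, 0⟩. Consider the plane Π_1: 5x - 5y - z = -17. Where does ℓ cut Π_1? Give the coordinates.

(-1, 1, 7)

Substitute r = (-4, -4, 7) + t(-3, -5, 0) into the plane: -7 + 10t = -17, so t = -1.
Intersection: (-4, -4, 7) + (-1)·(-3, -5, 0) = (-1, 1, 7).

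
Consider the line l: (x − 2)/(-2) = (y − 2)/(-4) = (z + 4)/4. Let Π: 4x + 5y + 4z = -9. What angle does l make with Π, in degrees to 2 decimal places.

15.36

l has direction (-2, -4, 4) through (2, 2, -4).
sin θ = |n·v| / (|n||v|) = |-12| / (√57 · √36) = 0.26491.
θ ≈ 15.36°.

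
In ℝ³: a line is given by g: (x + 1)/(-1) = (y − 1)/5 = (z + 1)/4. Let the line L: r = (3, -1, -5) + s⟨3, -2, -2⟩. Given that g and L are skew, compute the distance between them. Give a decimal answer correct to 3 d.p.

g has direction (-1, 5, 4) through (-1, 1, -1).
Common perpendicular direction n = (-1, 5, 4) × (3, -2, -2) = (-2, 10, -13).
With w = (3, -1, -5) − (-1, 1, -1) = (4, -2, -4), w · n = 24.
Distance = |w · n| / |n| = |24| / √273 ≈ 1.453.

1.453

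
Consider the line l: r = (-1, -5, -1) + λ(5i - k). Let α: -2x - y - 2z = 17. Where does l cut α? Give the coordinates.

(-6, -5, 0)

Substitute r = (-1, -5, -1) + t(5, 0, -1) into the plane: 9 + (-8)t = 17, so t = -1.
Intersection: (-1, -5, -1) + (-1)·(5, 0, -1) = (-6, -5, 0).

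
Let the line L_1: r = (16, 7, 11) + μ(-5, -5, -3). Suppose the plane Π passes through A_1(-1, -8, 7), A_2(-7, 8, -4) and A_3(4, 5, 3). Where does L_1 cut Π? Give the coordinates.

A_1A_2 = (-6, 16, -11), A_1A_3 = (5, 13, -4); a normal to Π is A_1A_2 × A_1A_3 = (79, -79, -158).
Using A_1: Π has equation 79x - 79y - 158z = -553.
Substitute r = (16, 7, 11) + t(-5, -5, -3) into the plane: -1027 + 474t = -553, so t = 1.
Intersection: (16, 7, 11) + 1·(-5, -5, -3) = (11, 2, 8).

(11, 2, 8)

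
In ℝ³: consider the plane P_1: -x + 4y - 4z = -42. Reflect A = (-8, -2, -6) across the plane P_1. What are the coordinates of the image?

(-4, -18, 10)

λ = (n·A − d)/|n|² = (24 − (-42))/33 = 2.
Reflection = A − 2λn = (-8, -2, -6) − 4·(-1, 4, -4) = (-4, -18, 10).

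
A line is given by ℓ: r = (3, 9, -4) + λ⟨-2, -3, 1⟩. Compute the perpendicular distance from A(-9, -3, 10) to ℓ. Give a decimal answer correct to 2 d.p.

Taking (3, 9, -4) on ℓ with direction v = (-2, -3, 1): w = A − (3, 9, -4) = (-12, -12, 14), and w × v = (30, -16, 12).
Distance = |w × v| / |v| = √1300 / √14 ≈ 9.64.

9.64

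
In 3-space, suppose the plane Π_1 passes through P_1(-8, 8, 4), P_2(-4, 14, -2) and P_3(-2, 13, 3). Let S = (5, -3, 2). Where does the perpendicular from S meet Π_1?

(-4, 9, 8)

P_1P_2 = (4, 6, -6), P_1P_3 = (6, 5, -1); a normal to Π_1 is P_1P_2 × P_1P_3 = (24, -32, -16).
Using P_1: Π_1 has equation 24x - 32y - 16z = -512.
Foot = S − λn with λ = (n·S − d)/|n|² = (184 − (-512))/1856 = 3/8.
Foot = (5, -3, 2) − (3/8)·(24, -32, -16) = (-4, 9, 8).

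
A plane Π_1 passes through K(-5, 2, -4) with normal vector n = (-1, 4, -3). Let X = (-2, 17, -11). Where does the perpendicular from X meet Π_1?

(1, 5, -2)

Π_1: n·r = n·K gives -x + 4y - 3z = 25.
Foot = X − λn with λ = (n·X − d)/|n|² = (103 − 25)/26 = 3.
Foot = (-2, 17, -11) − 3·(-1, 4, -3) = (1, 5, -2).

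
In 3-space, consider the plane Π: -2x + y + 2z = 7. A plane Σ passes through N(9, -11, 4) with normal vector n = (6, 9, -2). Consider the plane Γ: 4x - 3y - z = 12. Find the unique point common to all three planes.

(1, -5, 7)

Σ: n·r = n·N gives 6x + 9y - 2z = -53.
Solving the 3×3 linear system -2x + y + 2z = 7, 6x + 9y - 2z = -53, 4x - 3y - z = 12 (e.g. by elimination or Cramer's rule, determinant = -80) gives (1, -5, 7).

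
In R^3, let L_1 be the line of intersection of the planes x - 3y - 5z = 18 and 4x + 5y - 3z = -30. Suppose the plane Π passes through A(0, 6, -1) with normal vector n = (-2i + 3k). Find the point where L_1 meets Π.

(6, -9, 3)

Direction of L_1: (1, -3, -5) × (4, 5, -3) = (34, -17, 17).
A point on L_1: solving the two plane equations with x = 0 gives (0, -6, 0).
Π: n·r = n·A gives -2x + 3z = -3.
Substitute r = (0, -6, 0) + t(34, -17, 17) into the plane: 0 + (-17)t = -3, so t = 3/17.
Intersection: (0, -6, 0) + (3/17)·(34, -17, 17) = (6, -9, 3).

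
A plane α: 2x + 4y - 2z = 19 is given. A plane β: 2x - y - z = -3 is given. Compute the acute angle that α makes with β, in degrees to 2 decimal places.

cos θ = |n₁·n₂| / (|n₁||n₂|) = |2| / (√24 · √6).
θ = arccos(0.16667) ≈ 80.41°.

80.41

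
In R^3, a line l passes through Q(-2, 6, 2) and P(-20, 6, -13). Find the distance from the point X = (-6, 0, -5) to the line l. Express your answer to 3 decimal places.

A direction vector for l is P − Q = (-18, 0, -15).
Taking (-2, 6, 2) on l with direction v = (-18, 0, -15): w = X − (-2, 6, 2) = (-4, -6, -7), and w × v = (90, 66, -108).
Distance = |w × v| / |v| = √24120 / √549 ≈ 6.628.

6.628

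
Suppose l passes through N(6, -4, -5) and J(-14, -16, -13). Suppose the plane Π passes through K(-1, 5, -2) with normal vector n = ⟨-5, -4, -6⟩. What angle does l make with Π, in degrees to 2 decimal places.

A direction vector for l is J − N = (-20, -12, -8).
Π: n·r = n·K gives -5x - 4y - 6z = -3.
sin θ = |n·v| / (|n||v|) = |196| / (√77 · √608) = 0.90586.
θ ≈ 64.94°.

64.94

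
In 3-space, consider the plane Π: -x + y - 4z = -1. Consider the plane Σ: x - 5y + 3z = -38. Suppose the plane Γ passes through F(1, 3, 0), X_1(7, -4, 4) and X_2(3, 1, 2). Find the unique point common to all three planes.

(-2, 9, 3)

FX_1 = (6, -7, 4), FX_2 = (2, -2, 2); a normal to Γ is FX_1 × FX_2 = (-6, -4, 2).
Using F: Γ has equation -6x - 4y + 2z = -18.
Solving the 3×3 linear system -x + y - 4z = -1, x - 5y + 3z = -38, -6x - 4y + 2z = -18 (e.g. by elimination or Cramer's rule, determinant = 114) gives (-2, 9, 3).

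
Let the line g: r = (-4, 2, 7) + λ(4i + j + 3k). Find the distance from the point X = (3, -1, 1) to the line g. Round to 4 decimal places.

9.5977

Taking (-4, 2, 7) on g with direction v = (4, 1, 3): w = X − (-4, 2, 7) = (7, -3, -6), and w × v = (-3, -45, 19).
Distance = |w × v| / |v| = √2395 / √26 ≈ 9.5977.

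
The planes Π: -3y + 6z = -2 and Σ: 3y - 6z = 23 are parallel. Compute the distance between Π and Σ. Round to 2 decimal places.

3.13

Rescale Σ by 1/(-1): -3y + 6z = -23. Then distance = |-2 − (-23)| / √45 ≈ 3.13.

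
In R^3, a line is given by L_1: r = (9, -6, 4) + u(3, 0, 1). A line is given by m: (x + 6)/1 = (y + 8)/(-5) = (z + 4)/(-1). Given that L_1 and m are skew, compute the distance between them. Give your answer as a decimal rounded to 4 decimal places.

m has direction (1, -5, -1) through (-6, -8, -4).
Common perpendicular direction n = (3, 0, 1) × (1, -5, -1) = (5, 4, -15).
With w = (-6, -8, -4) − (9, -6, 4) = (-15, -2, -8), w · n = 37.
Distance = |w · n| / |n| = |37| / √266 ≈ 2.2686.

2.2686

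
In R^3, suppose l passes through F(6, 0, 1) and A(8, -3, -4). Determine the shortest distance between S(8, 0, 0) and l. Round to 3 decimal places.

A direction vector for l is A − F = (2, -3, -5).
Taking (6, 0, 1) on l with direction v = (2, -3, -5): w = S − (6, 0, 1) = (2, 0, -1), and w × v = (-3, 8, -6).
Distance = |w × v| / |v| = √109 / √38 ≈ 1.694.

1.694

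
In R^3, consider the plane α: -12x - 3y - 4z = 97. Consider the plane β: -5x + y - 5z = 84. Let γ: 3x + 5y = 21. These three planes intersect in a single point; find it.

Solving the 3×3 linear system -12x - 3y - 4z = 97, -5x + y - 5z = 84, 3x + 5y = 21 (e.g. by elimination or Cramer's rule, determinant = -143) gives (-8, 9, -7).

(-8, 9, -7)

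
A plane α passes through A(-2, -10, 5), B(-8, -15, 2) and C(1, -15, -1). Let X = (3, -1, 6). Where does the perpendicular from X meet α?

AB = (-6, -5, -3), AC = (3, -5, -6); a normal to α is AB × AC = (15, -45, 45).
Using A: α has equation 15x - 45y + 45z = 645.
Foot = X − λn with λ = (n·X − d)/|n|² = (360 − 645)/4275 = -1/15.
Foot = (3, -1, 6) − (-1/15)·(15, -45, 45) = (4, -4, 9).

(4, -4, 9)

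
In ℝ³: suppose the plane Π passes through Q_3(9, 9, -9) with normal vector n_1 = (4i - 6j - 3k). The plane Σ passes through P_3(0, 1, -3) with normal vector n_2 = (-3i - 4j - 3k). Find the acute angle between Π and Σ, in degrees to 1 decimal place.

Π: n_1·r = n_1·Q_3 gives 4x - 6y - 3z = 9.
Σ: n_2·r = n_2·P_3 gives -3x - 4y - 3z = 5.
cos θ = |n₁·n₂| / (|n₁||n₂|) = |21| / (√61 · √34).
θ = arccos(0.46112) ≈ 62.5°.

62.5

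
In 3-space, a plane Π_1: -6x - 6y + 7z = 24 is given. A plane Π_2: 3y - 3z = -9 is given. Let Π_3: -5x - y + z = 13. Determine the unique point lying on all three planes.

Solving the 3×3 linear system -6x - 6y + 7z = 24, 3y - 3z = -9, -5x - y + z = 13 (e.g. by elimination or Cramer's rule, determinant = 15) gives (-2, -9, -6).

(-2, -9, -6)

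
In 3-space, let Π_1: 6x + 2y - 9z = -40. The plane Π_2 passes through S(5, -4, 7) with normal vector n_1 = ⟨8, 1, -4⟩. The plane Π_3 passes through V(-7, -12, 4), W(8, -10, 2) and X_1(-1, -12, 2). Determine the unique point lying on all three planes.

(5, -8, 6)

Π_2: n_1·r = n_1·S gives 8x + y - 4z = 8.
VW = (15, 2, -2), VX_1 = (6, 0, -2); a normal to Π_3 is VW × VX_1 = (-4, 18, -12).
Using V: Π_3 has equation -4x + 18y - 12z = -236.
Solving the 3×3 linear system 6x + 2y - 9z = -40, 8x + y - 4z = 8, -4x + 18y - 12z = -236 (e.g. by elimination or Cramer's rule, determinant = -748) gives (5, -8, 6).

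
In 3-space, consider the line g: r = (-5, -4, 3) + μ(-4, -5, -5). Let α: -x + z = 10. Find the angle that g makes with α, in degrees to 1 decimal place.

sin θ = |n·v| / (|n||v|) = |-1| / (√2 · √66) = 0.08704.
θ ≈ 5.0°.

5.0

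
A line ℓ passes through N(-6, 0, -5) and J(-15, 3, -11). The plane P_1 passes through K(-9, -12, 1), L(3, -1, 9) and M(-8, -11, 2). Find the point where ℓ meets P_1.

A direction vector for ℓ is J − N = (-9, 3, -6).
KL = (12, 11, 8), KM = (1, 1, 1); a normal to P_1 is KL × KM = (3, -4, 1).
Using K: P_1 has equation 3x - 4y + z = 22.
Substitute r = (-6, 0, -5) + t(-9, 3, -6) into the plane: -23 + (-45)t = 22, so t = -1.
Intersection: (-6, 0, -5) + (-1)·(-9, 3, -6) = (3, -3, 1).

(3, -3, 1)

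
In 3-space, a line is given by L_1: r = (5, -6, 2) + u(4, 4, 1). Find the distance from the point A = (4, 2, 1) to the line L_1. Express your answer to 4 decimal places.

6.6264

Taking (5, -6, 2) on L_1 with direction v = (4, 4, 1): w = A − (5, -6, 2) = (-1, 8, -1), and w × v = (12, -3, -36).
Distance = |w × v| / |v| = √1449 / √33 ≈ 6.6264.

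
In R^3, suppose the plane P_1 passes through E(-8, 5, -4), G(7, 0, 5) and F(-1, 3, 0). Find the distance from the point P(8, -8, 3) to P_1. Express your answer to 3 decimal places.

EG = (15, -5, 9), EF = (7, -2, 4); a normal to P_1 is EG × EF = (-2, 3, 5).
Using E: P_1 has equation -2x + 3y + 5z = 11.
n·P − d = (-2)·(8) + (3)·(-8) + (5)·(3) − 11 = -36; |n| = √38.
Distance = |-36| / √38 = 36/√38 ≈ 5.840.

5.840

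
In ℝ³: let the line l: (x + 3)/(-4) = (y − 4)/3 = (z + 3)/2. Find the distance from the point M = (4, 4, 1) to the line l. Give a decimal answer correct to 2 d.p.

l has direction (-4, 3, 2) through (-3, 4, -3).
Taking (-3, 4, -3) on l with direction v = (-4, 3, 2): w = M − (-3, 4, -3) = (7, 0, 4), and w × v = (-12, -30, 21).
Distance = |w × v| / |v| = √1485 / √29 ≈ 7.16.

7.16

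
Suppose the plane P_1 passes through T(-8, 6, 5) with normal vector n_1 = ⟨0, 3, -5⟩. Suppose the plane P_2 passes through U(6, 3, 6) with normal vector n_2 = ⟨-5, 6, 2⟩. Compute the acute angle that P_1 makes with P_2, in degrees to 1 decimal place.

P_1: n_1·r = n_1·T gives 3y - 5z = -7.
P_2: n_2·r = n_2·U gives -5x + 6y + 2z = 0.
cos θ = |n₁·n₂| / (|n₁||n₂|) = |8| / (√34 · √65).
θ = arccos(0.17017) ≈ 80.2°.

80.2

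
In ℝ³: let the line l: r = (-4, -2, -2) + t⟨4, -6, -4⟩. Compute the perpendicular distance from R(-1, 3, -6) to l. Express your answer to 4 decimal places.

7.0669

Taking (-4, -2, -2) on l with direction v = (4, -6, -4): w = R − (-4, -2, -2) = (3, 5, -4), and w × v = (-44, -4, -38).
Distance = |w × v| / |v| = √3396 / √68 ≈ 7.0669.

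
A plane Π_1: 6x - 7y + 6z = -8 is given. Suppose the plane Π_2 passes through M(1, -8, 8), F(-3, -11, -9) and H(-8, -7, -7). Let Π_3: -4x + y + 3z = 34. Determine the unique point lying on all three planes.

MF = (-4, -3, -17), MH = (-9, 1, -15); a normal to Π_2 is MF × MH = (62, 93, -31).
Using M: Π_2 has equation 62x + 93y - 31z = -930.
Solving the 3×3 linear system 6x - 7y + 6z = -8, 62x + 93y - 31z = -930, -4x + y + 3z = 34 (e.g. by elimination or Cramer's rule, determinant = 4898) gives (-8, -4, 2).

(-8, -4, 2)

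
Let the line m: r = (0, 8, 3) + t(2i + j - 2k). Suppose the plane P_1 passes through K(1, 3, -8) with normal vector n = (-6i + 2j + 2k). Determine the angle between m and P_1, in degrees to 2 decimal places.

P_1: n·r = n·K gives -6x + 2y + 2z = -16.
sin θ = |n·v| / (|n||v|) = |-14| / (√44 · √9) = 0.70353.
θ ≈ 44.71°.

44.71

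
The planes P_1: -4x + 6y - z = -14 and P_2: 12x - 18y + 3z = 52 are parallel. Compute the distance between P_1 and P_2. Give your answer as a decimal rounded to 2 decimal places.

Rescale P_2 by 1/(-3): -4x + 6y - z = -52/3. Then distance = |-14 − (-52/3)| / √53 ≈ 0.46.

0.46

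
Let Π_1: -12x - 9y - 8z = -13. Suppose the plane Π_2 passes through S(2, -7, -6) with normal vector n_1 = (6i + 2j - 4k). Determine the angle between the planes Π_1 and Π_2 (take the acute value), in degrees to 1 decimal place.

62.9

Π_2: n_1·r = n_1·S gives 6x + 2y - 4z = 22.
cos θ = |n₁·n₂| / (|n₁||n₂|) = |-58| / (√289 · √56).
θ = arccos(0.45592) ≈ 62.9°.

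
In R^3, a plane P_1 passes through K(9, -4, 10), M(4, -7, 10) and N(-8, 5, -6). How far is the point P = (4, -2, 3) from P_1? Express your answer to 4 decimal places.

KM = (-5, -3, 0), KN = (-17, 9, -16); a normal to P_1 is KM × KN = (48, -80, -96).
Using K: P_1 has equation 48x - 80y - 96z = -208.
n·P − d = (48)·(4) + (-80)·(-2) + (-96)·(3) − (-208) = 272; |n| = √17920.
Distance = |272| / √17920 = 272/√17920 ≈ 2.0319.

2.0319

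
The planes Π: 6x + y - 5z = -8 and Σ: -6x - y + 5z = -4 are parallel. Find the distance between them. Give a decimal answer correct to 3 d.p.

Rescale Σ by 1/(-1): 6x + y - 5z = 4. Then distance = |-8 − 4| / √62 ≈ 1.524.

1.524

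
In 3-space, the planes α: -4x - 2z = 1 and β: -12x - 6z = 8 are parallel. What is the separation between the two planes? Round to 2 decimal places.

Rescale β by 1/3: -4x - 2z = 8/3. Then distance = |1 − (8/3)| / √20 ≈ 0.37.

0.37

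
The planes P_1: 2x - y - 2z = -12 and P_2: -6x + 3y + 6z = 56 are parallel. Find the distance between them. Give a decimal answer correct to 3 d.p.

2.222

Rescale P_2 by 1/(-3): 2x - y - 2z = -56/3. Then distance = |-12 − (-56/3)| / √9 ≈ 2.222.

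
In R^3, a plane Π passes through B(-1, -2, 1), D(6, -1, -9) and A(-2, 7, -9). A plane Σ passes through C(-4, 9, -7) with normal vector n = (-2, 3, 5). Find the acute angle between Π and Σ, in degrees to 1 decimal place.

BD = (7, 1, -10), BA = (-1, 9, -10); a normal to Π is BD × BA = (80, 80, 64).
Using B: Π has equation 80x + 80y + 64z = -176.
Σ: n·r = n·C gives -2x + 3y + 5z = 0.
cos θ = |n₁·n₂| / (|n₁||n₂|) = |400| / (√16896 · √38).
θ = arccos(0.49920) ≈ 60.1°.

60.1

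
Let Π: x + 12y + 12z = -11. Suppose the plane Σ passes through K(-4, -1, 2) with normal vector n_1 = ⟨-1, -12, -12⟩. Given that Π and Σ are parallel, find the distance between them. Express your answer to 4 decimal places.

Σ: n_1·r = n_1·K gives -x - 12y - 12z = -8.
Rescale Σ by 1/(-1): x + 12y + 12z = 8. Then distance = |-11 − 8| / √289 ≈ 1.1176.

1.1176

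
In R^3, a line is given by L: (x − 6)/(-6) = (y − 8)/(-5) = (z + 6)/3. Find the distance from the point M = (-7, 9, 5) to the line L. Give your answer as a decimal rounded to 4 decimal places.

L has direction (-6, -5, 3) through (6, 8, -6).
Taking (6, 8, -6) on L with direction v = (-6, -5, 3): w = M − (6, 8, -6) = (-13, 1, 11), and w × v = (58, -27, 71).
Distance = |w × v| / |v| = √9134 / √70 ≈ 11.4230.

11.4230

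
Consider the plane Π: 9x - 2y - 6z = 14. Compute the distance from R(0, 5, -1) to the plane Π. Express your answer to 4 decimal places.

n·R − d = (9)·(0) + (-2)·(5) + (-6)·(-1) − 14 = -18; |n| = √121.
Distance = |-18| / √121 = 18/√121 ≈ 1.6364.

1.6364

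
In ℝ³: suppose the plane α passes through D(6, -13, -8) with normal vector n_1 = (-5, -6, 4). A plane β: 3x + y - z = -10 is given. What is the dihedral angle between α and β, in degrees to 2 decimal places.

30.79

α: n_1·r = n_1·D gives -5x - 6y + 4z = 16.
cos θ = |n₁·n₂| / (|n₁||n₂|) = |-25| / (√77 · √11).
θ = arccos(0.85901) ≈ 30.79°.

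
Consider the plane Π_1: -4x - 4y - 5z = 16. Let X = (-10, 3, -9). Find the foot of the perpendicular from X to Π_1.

Foot = X − λn with λ = (n·X − d)/|n|² = (73 − 16)/57 = 1.
Foot = (-10, 3, -9) − 1·(-4, -4, -5) = (-6, 7, -4).

(-6, 7, -4)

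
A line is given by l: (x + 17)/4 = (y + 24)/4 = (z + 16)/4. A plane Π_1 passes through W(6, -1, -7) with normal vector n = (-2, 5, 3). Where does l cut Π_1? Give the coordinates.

l has direction (4, 4, 4) through (-17, -24, -16).
Π_1: n·r = n·W gives -2x + 5y + 3z = -38.
Substitute r = (-17, -24, -16) + t(4, 4, 4) into the plane: -134 + 24t = -38, so t = 4.
Intersection: (-17, -24, -16) + 4·(4, 4, 4) = (-1, -8, 0).

(-1, -8, 0)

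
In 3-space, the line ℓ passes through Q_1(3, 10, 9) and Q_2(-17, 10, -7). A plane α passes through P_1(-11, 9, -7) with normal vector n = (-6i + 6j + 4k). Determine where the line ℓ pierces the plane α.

A direction vector for ℓ is Q_2 − Q_1 = (-20, 0, -16).
α: n·r = n·P_1 gives -6x + 6y + 4z = 92.
Substitute r = (3, 10, 9) + t(-20, 0, -16) into the plane: 78 + 56t = 92, so t = 1/4.
Intersection: (3, 10, 9) + (1/4)·(-20, 0, -16) = (-2, 10, 5).

(-2, 10, 5)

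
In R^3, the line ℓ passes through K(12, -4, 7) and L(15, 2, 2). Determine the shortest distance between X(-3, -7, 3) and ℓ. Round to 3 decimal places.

14.953

A direction vector for ℓ is L − K = (3, 6, -5).
Taking (12, -4, 7) on ℓ with direction v = (3, 6, -5): w = X − (12, -4, 7) = (-15, -3, -4), and w × v = (39, -87, -81).
Distance = |w × v| / |v| = √15651 / √70 ≈ 14.953.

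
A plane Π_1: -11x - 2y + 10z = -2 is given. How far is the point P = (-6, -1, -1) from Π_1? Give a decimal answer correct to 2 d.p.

n·P − d = (-11)·(-6) + (-2)·(-1) + (10)·(-1) − (-2) = 60; |n| = √225.
Distance = |60| / √225 = 60/√225 ≈ 4.00.

4.00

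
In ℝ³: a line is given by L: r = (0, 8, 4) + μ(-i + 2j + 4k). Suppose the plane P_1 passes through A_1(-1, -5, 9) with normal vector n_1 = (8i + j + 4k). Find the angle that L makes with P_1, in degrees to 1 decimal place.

14.0

P_1: n_1·r = n_1·A_1 gives 8x + y + 4z = 23.
sin θ = |n·v| / (|n||v|) = |10| / (√81 · √21) = 0.24246.
θ ≈ 14.0°.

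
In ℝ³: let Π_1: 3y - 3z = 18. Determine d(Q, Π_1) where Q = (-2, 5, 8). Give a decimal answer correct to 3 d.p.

6.364

n·Q − d = (0)·(-2) + (3)·(5) + (-3)·(8) − 18 = -27; |n| = √18.
Distance = |-27| / √18 = 27/√18 ≈ 6.364.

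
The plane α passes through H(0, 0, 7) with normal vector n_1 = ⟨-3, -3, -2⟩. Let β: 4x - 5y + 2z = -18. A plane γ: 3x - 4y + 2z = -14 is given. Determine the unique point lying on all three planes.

α: n_1·r = n_1·H gives -3x - 3y - 2z = -14.
Solving the 3×3 linear system -3x - 3y - 2z = -14, 4x - 5y + 2z = -18, 3x - 4y + 2z = -14 (e.g. by elimination or Cramer's rule, determinant = 14) gives (0, 4, 1).

(0, 4, 1)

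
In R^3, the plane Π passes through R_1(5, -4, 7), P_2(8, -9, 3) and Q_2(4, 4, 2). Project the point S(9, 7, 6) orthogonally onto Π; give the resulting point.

(3, 5, 4)

R_1P_2 = (3, -5, -4), R_1Q_2 = (-1, 8, -5); a normal to Π is R_1P_2 × R_1Q_2 = (57, 19, 19).
Using R_1: Π has equation 57x + 19y + 19z = 342.
Foot = S − λn with λ = (n·S − d)/|n|² = (760 − 342)/3971 = 2/19.
Foot = (9, 7, 6) − (2/19)·(57, 19, 19) = (3, 5, 4).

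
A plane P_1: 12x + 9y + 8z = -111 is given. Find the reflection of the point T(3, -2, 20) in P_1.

λ = (n·T − d)/|n|² = (178 − (-111))/289 = 1.
Reflection = T − 2λn = (3, -2, 20) − 2·(12, 9, 8) = (-21, -20, 4).

(-21, -20, 4)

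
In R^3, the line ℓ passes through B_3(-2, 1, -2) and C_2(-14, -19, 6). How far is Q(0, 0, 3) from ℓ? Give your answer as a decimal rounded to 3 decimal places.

5.279

A direction vector for ℓ is C_2 − B_3 = (-12, -20, 8).
Taking (-2, 1, -2) on ℓ with direction v = (-12, -20, 8): w = Q − (-2, 1, -2) = (2, -1, 5), and w × v = (92, -76, -52).
Distance = |w × v| / |v| = √16944 / √608 ≈ 5.279.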